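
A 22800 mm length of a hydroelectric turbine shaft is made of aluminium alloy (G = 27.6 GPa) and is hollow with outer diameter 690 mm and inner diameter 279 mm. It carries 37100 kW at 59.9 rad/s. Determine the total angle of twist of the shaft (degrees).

ω = 59.9 rad/s, so T = P/ω = 37100×10³ / 59.90 = 619400 N·m.
J = π(d_o⁴ − d_i⁴)/32 = π(0.690⁴ − 0.279⁴)/32 = 0.02166 m⁴.
θ = T·L/(G·J) = 619400 × 22.8 / (27.6×10⁹ × 0.02166) = 0.02362 rad.

1.35°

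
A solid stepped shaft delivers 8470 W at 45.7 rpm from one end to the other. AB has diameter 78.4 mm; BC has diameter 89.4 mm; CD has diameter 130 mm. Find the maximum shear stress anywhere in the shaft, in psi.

2710 psi

ω = 2π·45.7/60 = 4.786 rad/s, so T = P/ω = 8470 / 4.786 = 1770 N·m.
Under the same torque, τ_max = 16T/(πd³) is largest where d is smallest — segment AB (d = 78.4 mm).
τ_max = 16·1770/(π·(0.0784)³) = 1.871×10^7 Pa.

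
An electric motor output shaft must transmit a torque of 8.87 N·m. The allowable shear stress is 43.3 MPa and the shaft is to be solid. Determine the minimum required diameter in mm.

10.1 mm

For a solid shaft τ_max = 16T/(πd³), so d = (16T/(π τ_allow))^(1/3) = (16·8.870/(π·4.33×10^7))^(1/3) = 0.01014 m.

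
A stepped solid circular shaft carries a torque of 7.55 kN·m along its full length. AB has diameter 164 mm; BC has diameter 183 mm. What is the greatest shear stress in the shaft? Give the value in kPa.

Under the same torque, τ_max = 16T/(πd³) is largest where d is smallest — segment AB (d = 164 mm).
τ_max = 16·7550/(π·(0.164)³) = 8.717×10^6 Pa.

8720 kPa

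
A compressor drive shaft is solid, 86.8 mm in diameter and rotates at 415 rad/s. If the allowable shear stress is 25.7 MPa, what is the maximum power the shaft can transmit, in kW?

1370 kW

J = πd⁴/32 = π(0.0868)⁴/32 = 5.573×10^-6 m⁴.
T_max = τ_allow·J/r = 2.57×10^7 × 5.573×10^-6 / 0.0434 = 3300 N·m.
ω = 415 rad/s, so P_max = T_max·ω = 1.370×10^6 W.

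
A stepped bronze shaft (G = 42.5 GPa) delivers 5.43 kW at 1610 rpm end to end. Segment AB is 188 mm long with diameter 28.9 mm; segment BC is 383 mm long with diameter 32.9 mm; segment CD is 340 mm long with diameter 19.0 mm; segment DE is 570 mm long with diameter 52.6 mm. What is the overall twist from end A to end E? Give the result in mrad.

25.3 mrad

ω = 2π·1610/60 = 168.6 rad/s, so T = P/ω = 5.43×10³ / 168.6 = 32.21 N·m.
J_AB = π(0.0289)⁴/32 = 6.85×10^-8 m⁴; J_BC = π(0.0329)⁴/32 = 1.15×10^-7 m⁴; J_CD = π(0.0190)⁴/32 = 1.28×10^-8 m⁴; J_DE = π(0.0526)⁴/32 = 7.52×10^-7 m⁴.
θ = (T/G)·Σ L_i/J_i = (32.21/42.5×10⁹)·(0.188/6.85×10^-8 + 0.383/1.15×10^-7 + 0.340/1.28×10^-8 + 0.570/7.52×10^-7) = 0.02532 rad.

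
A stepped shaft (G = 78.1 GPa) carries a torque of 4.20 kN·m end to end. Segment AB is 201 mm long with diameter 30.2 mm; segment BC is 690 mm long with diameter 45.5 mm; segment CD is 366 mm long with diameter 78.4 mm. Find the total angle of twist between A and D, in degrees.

12.9°

J_AB = π(0.0302)⁴/32 = 8.17×10^-8 m⁴; J_BC = π(0.0455)⁴/32 = 4.21×10^-7 m⁴; J_CD = π(0.0784)⁴/32 = 3.71×10^-6 m⁴.
θ = (T/G)·Σ L_i/J_i = (4200/78.1×10⁹)·(0.201/8.17×10^-8 + 0.690/4.21×10^-7 + 0.366/3.71×10^-6) = 0.2259 rad.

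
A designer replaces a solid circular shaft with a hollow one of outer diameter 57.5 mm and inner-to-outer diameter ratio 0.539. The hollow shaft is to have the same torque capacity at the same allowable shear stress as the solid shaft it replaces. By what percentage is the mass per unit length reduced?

24.8 %

Equal τ_max and T ⇒ the solid shaft needs d_s³ = d_o³(1−k⁴), so d_s = 57.5·(1−0.539⁴)^(1/3) = 55.83 mm.
Area ratio A_h/A_s = d_o²(1−k²)/d_s² = (1−k²)/(1−k⁴)^(2/3) = 0.7524.
Mass saving = 1 − 0.7524 = 24.8 %.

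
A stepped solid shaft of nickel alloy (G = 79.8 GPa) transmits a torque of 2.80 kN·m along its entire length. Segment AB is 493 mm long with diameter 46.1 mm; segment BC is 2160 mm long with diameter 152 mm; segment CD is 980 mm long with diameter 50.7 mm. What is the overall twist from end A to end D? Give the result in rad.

J_AB = π(0.0461)⁴/32 = 4.43×10^-7 m⁴; J_BC = π(0.152)⁴/32 = 5.24×10^-5 m⁴; J_CD = π(0.0507)⁴/32 = 6.49×10^-7 m⁴.
θ = (T/G)·Σ L_i/J_i = (2800/79.8×10⁹)·(0.493/4.43×10^-7 + 2.16/5.24×10^-5 + 0.980/6.49×10^-7) = 0.09347 rad.

0.0935 rad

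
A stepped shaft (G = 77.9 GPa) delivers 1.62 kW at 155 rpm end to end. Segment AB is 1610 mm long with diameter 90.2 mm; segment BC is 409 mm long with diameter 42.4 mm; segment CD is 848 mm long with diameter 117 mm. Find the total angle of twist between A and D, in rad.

ω = 2π·155/60 = 16.23 rad/s, so T = P/ω = 1.62×10³ / 16.23 = 99.81 N·m.
J_AB = π(0.0902)⁴/32 = 6.50×10^-6 m⁴; J_BC = π(0.0424)⁴/32 = 3.17×10^-7 m⁴; J_CD = π(0.117)⁴/32 = 1.84×10^-5 m⁴.
θ = (T/G)·Σ L_i/J_i = (99.81/77.9×10⁹)·(1.61/6.50×10^-6 + 0.409/3.17×10^-7 + 0.848/1.84×10^-5) = 2.028×10^-3 rad.

0.00203 rad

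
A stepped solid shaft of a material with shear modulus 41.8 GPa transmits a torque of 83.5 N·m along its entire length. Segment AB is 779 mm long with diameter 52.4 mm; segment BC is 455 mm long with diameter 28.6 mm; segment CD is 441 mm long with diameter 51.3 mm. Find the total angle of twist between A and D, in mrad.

17.2 mrad

J_AB = π(0.0524)⁴/32 = 7.40×10^-7 m⁴; J_BC = π(0.0286)⁴/32 = 6.57×10^-8 m⁴; J_CD = π(0.0513)⁴/32 = 6.80×10^-7 m⁴.
θ = (T/G)·Σ L_i/J_i = (83.50/41.8×10⁹)·(0.779/7.40×10^-7 + 0.455/6.57×10^-8 + 0.441/6.80×10^-7) = 0.01724 rad.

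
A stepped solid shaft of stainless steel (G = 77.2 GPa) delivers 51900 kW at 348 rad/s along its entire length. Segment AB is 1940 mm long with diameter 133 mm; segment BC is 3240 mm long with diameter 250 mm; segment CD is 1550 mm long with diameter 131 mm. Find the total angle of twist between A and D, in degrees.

ω = 348 rad/s, so T = P/ω = 51900×10³ / 348.0 = 149100 N·m.
J_AB = π(0.133)⁴/32 = 3.07×10^-5 m⁴; J_BC = π(0.250)⁴/32 = 3.83×10^-4 m⁴; J_CD = π(0.131)⁴/32 = 2.89×10^-5 m⁴.
θ = (T/G)·Σ L_i/J_i = (149100/77.2×10⁹)·(1.94/3.07×10^-5 + 3.24/3.83×10^-4 + 1.55/2.89×10^-5) = 0.2419 rad.

13.9°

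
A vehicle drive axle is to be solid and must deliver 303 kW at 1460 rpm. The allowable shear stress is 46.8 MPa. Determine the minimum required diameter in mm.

ω = 2π·1460/60 = 152.9 rad/s, so T = P/ω = 303×10³ / 152.9 = 1982 N·m.
For a solid shaft τ_max = 16T/(πd³), so d = (16T/(π τ_allow))^(1/3) = (16·1982/(π·4.68×10^7))^(1/3) = 0.05997 m.

60.0 mm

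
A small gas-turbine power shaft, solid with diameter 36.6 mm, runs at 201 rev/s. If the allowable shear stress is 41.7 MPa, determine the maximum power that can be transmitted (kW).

507 kW

J = πd⁴/32 = π(0.0366)⁴/32 = 1.762×10^-7 m⁴.
T_max = τ_allow·J/r = 4.17×10^7 × 1.762×10^-7 / 0.0183 = 401.4 N·m.
ω = 2π·201 = 1263 rad/s, so P_max = T_max·ω = 5.070×10^5 W.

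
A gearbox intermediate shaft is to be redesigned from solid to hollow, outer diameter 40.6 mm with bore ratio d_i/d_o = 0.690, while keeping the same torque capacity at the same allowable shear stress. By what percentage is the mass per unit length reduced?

37.8 %

Equal τ_max and T ⇒ the solid shaft needs d_s³ = d_o³(1−k⁴), so d_s = 40.6·(1−0.690⁴)^(1/3) = 37.27 mm.
Area ratio A_h/A_s = d_o²(1−k²)/d_s² = (1−k²)/(1−k⁴)^(2/3) = 0.6218.
Mass saving = 1 − 0.6218 = 37.8 %.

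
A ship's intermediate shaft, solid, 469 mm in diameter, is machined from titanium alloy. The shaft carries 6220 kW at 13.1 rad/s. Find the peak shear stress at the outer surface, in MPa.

ω = 13.1 rad/s, so T = P/ω = 6220×10³ / 13.10 = 474800 N·m.
J = πd⁴/32 = π(0.469)⁴/32 = 4.750×10^-3 m⁴.
τ_max = T·r/J = 474800 × 0.234 / 4.750×10^-3 = 2.344×10^7 Pa.

23.4 MPa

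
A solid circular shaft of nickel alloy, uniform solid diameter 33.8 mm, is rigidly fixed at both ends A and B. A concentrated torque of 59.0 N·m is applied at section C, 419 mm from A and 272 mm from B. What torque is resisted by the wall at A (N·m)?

With uniform GJ and both ends fixed, compatibility θ_AC = θ_CB gives T_A·a = T_B·b, together with T_A + T_B = T₀.
T_A = T₀·b/(a+b) = 59.00·272/691.0 = 23.22 N·m; T_B = 35.78 N·m.

23.2 N·m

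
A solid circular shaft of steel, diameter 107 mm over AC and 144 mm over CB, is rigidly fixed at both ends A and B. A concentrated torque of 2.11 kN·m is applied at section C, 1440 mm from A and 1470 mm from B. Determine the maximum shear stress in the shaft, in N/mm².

2.74 N/mm²

Compatibility: T_A·a/J_AC = T_B·b/J_CB with T_A + T_B = T₀.
J_AC = 1.29×10^-5 m⁴, J_CB = 4.22×10^-5 m⁴, so T_A = T₀·(J_AC/a)/((J_AC/a)+(J_CB/b)) = 500.8 N·m, T_B = 1609 N·m.
τ in each portion: τ_AC = 2.08×10^6 Pa, τ_CB = 2.74×10^6 Pa; maximum is in CB.
τ_max = T_CB·r/J = 1609·0.0720/4.22×10^-5 = 2.745×10^6 Pa.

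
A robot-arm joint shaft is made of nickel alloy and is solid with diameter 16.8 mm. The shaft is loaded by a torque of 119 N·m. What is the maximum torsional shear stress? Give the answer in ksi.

J = πd⁴/32 = π(0.0168)⁴/32 = 7.821×10^-9 m⁴.
τ_max = T·r/J = 119.0 × 0.00840 / 7.821×10^-9 = 1.278×10^8 Pa.

18.5 ksi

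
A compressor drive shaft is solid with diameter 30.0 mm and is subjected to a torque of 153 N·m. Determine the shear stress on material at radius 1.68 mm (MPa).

J = πd⁴/32 = π(0.0300)⁴/32 = 7.952×10^-8 m⁴.
Shear stress varies linearly with radius: τ = T·r/J = 153.0 × 0.00168 / 7.952×10^-8 = 3.232×10^6 Pa.

3.23 MPa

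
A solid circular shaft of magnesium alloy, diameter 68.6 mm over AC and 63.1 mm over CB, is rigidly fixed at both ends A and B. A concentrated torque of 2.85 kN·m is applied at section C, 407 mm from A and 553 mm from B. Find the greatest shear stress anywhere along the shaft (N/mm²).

29.4 N/mm²

Compatibility: T_A·a/J_AC = T_B·b/J_CB with T_A + T_B = T₀.
J_AC = 2.17×10^-6 m⁴, J_CB = 1.56×10^-6 m⁴, so T_A = T₀·(J_AC/a)/((J_AC/a)+(J_CB/b)) = 1867 N·m, T_B = 983.4 N·m.
τ in each portion: τ_AC = 2.94×10^7 Pa, τ_CB = 1.99×10^7 Pa; maximum is in AC.
τ_max = T_AC·r/J = 1867·0.0343/2.17×10^-6 = 2.945×10^7 Pa.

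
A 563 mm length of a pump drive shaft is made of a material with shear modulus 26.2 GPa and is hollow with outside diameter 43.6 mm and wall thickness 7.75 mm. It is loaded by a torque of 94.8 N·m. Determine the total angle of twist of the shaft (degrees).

0.398°

J = π(d_o⁴ − d_i⁴)/32 = π(0.0436⁴ − 0.0281⁴)/32 = 2.936×10^-7 m⁴.
θ = T·L/(G·J) = 94.80 × 0.563 / (26.2×10⁹ × 2.936×10^-7) = 6.939×10^-3 rad.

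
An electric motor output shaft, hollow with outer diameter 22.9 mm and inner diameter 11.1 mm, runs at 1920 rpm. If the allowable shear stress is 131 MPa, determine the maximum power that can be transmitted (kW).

J = π(d_o⁴ − d_i⁴)/32 = π(0.0229⁴ − 0.0111⁴)/32 = 2.551×10^-8 m⁴.
T_max = τ_allow·J/r = 1.31×10^8 × 2.551×10^-8 / 0.0115 = 291.8 N·m.
ω = 2π·1920/60 = 201.1 rad/s, so P_max = T_max·ω = 5.868×10^4 W.

58.7 kW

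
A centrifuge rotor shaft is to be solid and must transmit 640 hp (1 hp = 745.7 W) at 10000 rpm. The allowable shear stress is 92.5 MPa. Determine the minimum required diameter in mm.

29.3 mm

ω = 2π·10000/60 = 1047 rad/s, so T = P/ω = 640×745.7 / 1047 = 455.7 N·m.
For a solid shaft τ_max = 16T/(πd³), so d = (16T/(π τ_allow))^(1/3) = (16·455.7/(π·9.25×10^7))^(1/3) = 0.02928 m.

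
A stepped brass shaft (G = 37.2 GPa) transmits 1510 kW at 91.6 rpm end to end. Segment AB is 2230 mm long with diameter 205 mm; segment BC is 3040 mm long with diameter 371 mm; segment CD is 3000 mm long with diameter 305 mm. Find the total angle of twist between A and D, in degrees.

4.37°

ω = 2π·91.6/60 = 9.592 rad/s, so T = P/ω = 1510×10³ / 9.592 = 157400 N·m.
J_AB = π(0.205)⁴/32 = 1.73×10^-4 m⁴; J_BC = π(0.371)⁴/32 = 1.86×10^-3 m⁴; J_CD = π(0.305)⁴/32 = 8.50×10^-4 m⁴.
θ = (T/G)·Σ L_i/J_i = (157400/37.2×10⁹)·(2.23/1.73×10^-4 + 3.04/1.86×10^-3 + 3.00/8.50×10^-4) = 0.07628 rad.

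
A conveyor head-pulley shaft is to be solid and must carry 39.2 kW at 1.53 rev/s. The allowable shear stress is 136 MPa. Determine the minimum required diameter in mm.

ω = 2π·1.53 = 9.613 rad/s, so T = P/ω = 39.2×10³ / 9.613 = 4078 N·m.
For a solid shaft τ_max = 16T/(πd³), so d = (16T/(π τ_allow))^(1/3) = (16·4078/(π·1.36×10^8))^(1/3) = 0.05345 m.

53.5 mm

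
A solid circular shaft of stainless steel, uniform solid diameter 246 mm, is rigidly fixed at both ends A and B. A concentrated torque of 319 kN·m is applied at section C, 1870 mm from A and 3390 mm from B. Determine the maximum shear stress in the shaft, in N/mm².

With uniform GJ and both ends fixed, compatibility θ_AC = θ_CB gives T_A·a = T_B·b, together with T_A + T_B = T₀.
T_A = T₀·b/(a+b) = 319000·3390/5260 = 205600 N·m; T_B = 113400 N·m.
τ in each portion: τ_AC = 7.03×10^7 Pa, τ_CB = 3.88×10^7 Pa; maximum is in AC.
τ_max = T_AC·r/J = 205600·0.123/3.60×10^-4 = 7.033×10^7 Pa.

70.3 N/mm²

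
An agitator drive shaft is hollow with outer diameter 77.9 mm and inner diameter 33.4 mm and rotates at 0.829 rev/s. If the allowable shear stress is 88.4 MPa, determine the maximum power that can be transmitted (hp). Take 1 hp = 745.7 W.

J = π(d_o⁴ − d_i⁴)/32 = π(0.0779⁴ − 0.0334⁴)/32 = 3.493×10^-6 m⁴.
T_max = τ_allow·J/r = 8.84×10^7 × 3.493×10^-6 / 0.0390 = 7928 N·m.
ω = 2π·0.829 = 5.209 rad/s, so P_max = T_max·ω = 4.130×10^4 W.

55.4 hp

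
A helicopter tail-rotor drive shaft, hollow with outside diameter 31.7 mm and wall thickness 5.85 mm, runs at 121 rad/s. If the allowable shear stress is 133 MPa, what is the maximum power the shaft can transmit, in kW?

84.7 kW

J = π(d_o⁴ − d_i⁴)/32 = π(0.0317⁴ − 0.0200⁴)/32 = 8.343×10^-8 m⁴.
T_max = τ_allow·J/r = 1.33×10^8 × 8.343×10^-8 / 0.0158 = 700.1 N·m.
ω = 121 rad/s, so P_max = T_max·ω = 8.471×10^4 W.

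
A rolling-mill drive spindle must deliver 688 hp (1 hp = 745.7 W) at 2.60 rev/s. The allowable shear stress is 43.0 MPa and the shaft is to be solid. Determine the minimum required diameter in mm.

ω = 2π·2.60 = 16.34 rad/s, so T = P/ω = 688×745.7 / 16.34 = 31410 N·m.
For a solid shaft τ_max = 16T/(πd³), so d = (16T/(π τ_allow))^(1/3) = (16·31410/(π·4.30×10^7))^(1/3) = 0.1549 m.

155 mm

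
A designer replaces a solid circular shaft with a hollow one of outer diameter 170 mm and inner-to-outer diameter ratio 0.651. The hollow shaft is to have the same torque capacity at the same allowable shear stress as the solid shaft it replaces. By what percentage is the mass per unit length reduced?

34.3 %

Equal τ_max and T ⇒ the solid shaft needs d_s³ = d_o³(1−k⁴), so d_s = 170·(1−0.651⁴)^(1/3) = 159.1 mm.
Area ratio A_h/A_s = d_o²(1−k²)/d_s² = (1−k²)/(1−k⁴)^(2/3) = 0.6575.
Mass saving = 1 − 0.6575 = 34.3 %.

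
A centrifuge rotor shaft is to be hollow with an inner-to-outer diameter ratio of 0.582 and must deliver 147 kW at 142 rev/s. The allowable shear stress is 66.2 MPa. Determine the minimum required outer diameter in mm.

24.3 mm

ω = 2π·142 = 892.2 rad/s, so T = P/ω = 147×10³ / 892.2 = 164.8 N·m.
For a hollow shaft with d_i/d_o = 0.582: τ_max = 16T/(π d_o³ (1−k⁴)), so d_o = [16T/(π τ_allow (1−k⁴))]^(1/3) = [16·164.8/(π·6.62×10^7·0.8853)]^(1/3) = 0.02428 m.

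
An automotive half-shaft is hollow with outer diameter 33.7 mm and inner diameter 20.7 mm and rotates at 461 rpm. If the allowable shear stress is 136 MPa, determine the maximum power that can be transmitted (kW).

J = π(d_o⁴ − d_i⁴)/32 = π(0.0337⁴ − 0.0207⁴)/32 = 1.086×10^-7 m⁴.
T_max = τ_allow·J/r = 1.36×10^8 × 1.086×10^-7 / 0.0169 = 876.5 N·m.
ω = 2π·461/60 = 48.28 rad/s, so P_max = T_max·ω = 4.232×10^4 W.

42.3 kW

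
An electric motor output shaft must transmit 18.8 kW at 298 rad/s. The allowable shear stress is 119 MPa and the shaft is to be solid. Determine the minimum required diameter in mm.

ω = 298 rad/s, so T = P/ω = 18.8×10³ / 298.0 = 63.09 N·m.
For a solid shaft τ_max = 16T/(πd³), so d = (16T/(π τ_allow))^(1/3) = (16·63.09/(π·1.19×10^8))^(1/3) = 0.01392 m.

13.9 mm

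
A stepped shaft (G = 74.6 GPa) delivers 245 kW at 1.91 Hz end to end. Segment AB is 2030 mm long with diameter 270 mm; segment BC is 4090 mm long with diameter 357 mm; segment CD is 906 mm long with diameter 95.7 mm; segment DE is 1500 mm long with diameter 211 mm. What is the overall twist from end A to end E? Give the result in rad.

ω = 2π·1.91 = 12.00 rad/s, so T = P/ω = 245×10³ / 12.00 = 20420 N·m.
J_AB = π(0.270)⁴/32 = 5.22×10^-4 m⁴; J_BC = π(0.357)⁴/32 = 1.59×10^-3 m⁴; J_CD = π(0.0957)⁴/32 = 8.23×10^-6 m⁴; J_DE = π(0.211)⁴/32 = 1.95×10^-4 m⁴.
θ = (T/G)·Σ L_i/J_i = (20420/74.6×10⁹)·(2.03/5.22×10^-4 + 4.09/1.59×10^-3 + 0.906/8.23×10^-6 + 1.50/1.95×10^-4) = 0.03399 rad.

0.0340 rad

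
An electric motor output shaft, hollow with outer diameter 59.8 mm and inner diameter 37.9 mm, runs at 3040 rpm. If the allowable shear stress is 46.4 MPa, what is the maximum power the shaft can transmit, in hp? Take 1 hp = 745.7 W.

698 hp

J = π(d_o⁴ − d_i⁴)/32 = π(0.0598⁴ − 0.0379⁴)/32 = 1.053×10^-6 m⁴.
T_max = τ_allow·J/r = 4.64×10^7 × 1.053×10^-6 / 0.0299 = 1634 N·m.
ω = 2π·3040/60 = 318.3 rad/s, so P_max = T_max·ω = 5.202×10^5 W.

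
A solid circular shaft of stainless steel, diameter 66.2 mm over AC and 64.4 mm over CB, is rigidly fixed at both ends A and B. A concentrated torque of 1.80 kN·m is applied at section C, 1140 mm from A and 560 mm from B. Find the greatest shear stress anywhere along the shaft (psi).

Compatibility: T_A·a/J_AC = T_B·b/J_CB with T_A + T_B = T₀.
J_AC = 1.89×10^-6 m⁴, J_CB = 1.69×10^-6 m⁴, so T_A = T₀·(J_AC/a)/((J_AC/a)+(J_CB/b)) = 637.6 N·m, T_B = 1162 N·m.
τ in each portion: τ_AC = 1.12×10^7 Pa, τ_CB = 2.22×10^7 Pa; maximum is in CB.
τ_max = T_CB·r/J = 1162·0.0322/1.69×10^-6 = 2.217×10^7 Pa.

3210 psi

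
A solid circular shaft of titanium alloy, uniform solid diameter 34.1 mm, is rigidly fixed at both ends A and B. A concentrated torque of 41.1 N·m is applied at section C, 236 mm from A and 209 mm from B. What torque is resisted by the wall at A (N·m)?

With uniform GJ and both ends fixed, compatibility θ_AC = θ_CB gives T_A·a = T_B·b, together with T_A + T_B = T₀.
T_A = T₀·b/(a+b) = 41.10·209/445.0 = 19.30 N·m; T_B = 21.80 N·m.

19.3 N·m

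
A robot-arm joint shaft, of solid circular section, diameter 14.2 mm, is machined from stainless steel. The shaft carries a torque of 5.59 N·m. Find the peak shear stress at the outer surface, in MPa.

9.94 MPa

J = πd⁴/32 = π(0.0142)⁴/32 = 3.992×10^-9 m⁴.
τ_max = T·r/J = 5.590 × 0.00710 / 3.992×10^-9 = 9.943×10^6 Pa.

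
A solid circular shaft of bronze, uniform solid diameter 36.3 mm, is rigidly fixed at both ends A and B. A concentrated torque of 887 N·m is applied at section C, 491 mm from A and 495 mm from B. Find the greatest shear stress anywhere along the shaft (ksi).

6.88 ksi

With uniform GJ and both ends fixed, compatibility θ_AC = θ_CB gives T_A·a = T_B·b, together with T_A + T_B = T₀.
T_A = T₀·b/(a+b) = 887.0·495/986.0 = 445.3 N·m; T_B = 441.7 N·m.
τ in each portion: τ_AC = 4.74×10^7 Pa, τ_CB = 4.70×10^7 Pa; maximum is in AC.
τ_max = T_AC·r/J = 445.3·0.0181/1.70×10^-7 = 4.741×10^7 Pa.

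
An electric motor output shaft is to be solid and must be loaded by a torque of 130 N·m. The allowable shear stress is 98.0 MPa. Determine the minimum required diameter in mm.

For a solid shaft τ_max = 16T/(πd³), so d = (16T/(π τ_allow))^(1/3) = (16·130.0/(π·9.80×10^7))^(1/3) = 0.01890 m.

18.9 mm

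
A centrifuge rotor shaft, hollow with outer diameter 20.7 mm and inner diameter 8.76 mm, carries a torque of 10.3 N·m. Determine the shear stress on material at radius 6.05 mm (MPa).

J = π(d_o⁴ − d_i⁴)/32 = π(0.0207⁴ − 0.00876⁴)/32 = 1.745×10^-8 m⁴.
Shear stress varies linearly with radius: τ = T·r/J = 10.30 × 0.00605 / 1.745×10^-8 = 3.572×10^6 Pa.

3.57 MPa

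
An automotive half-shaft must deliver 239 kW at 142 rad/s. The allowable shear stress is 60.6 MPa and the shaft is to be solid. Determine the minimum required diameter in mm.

ω = 142 rad/s, so T = P/ω = 239×10³ / 142.0 = 1683 N·m.
For a solid shaft τ_max = 16T/(πd³), so d = (16T/(π τ_allow))^(1/3) = (16·1683/(π·6.06×10^7))^(1/3) = 0.05210 m.

52.1 mm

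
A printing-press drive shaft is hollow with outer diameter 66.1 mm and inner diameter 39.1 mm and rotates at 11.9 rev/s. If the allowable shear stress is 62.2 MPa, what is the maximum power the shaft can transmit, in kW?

231 kW

J = π(d_o⁴ − d_i⁴)/32 = π(0.0661⁴ − 0.0391⁴)/32 = 1.645×10^-6 m⁴.
T_max = τ_allow·J/r = 6.22×10^7 × 1.645×10^-6 / 0.0330 = 3095 N·m.
ω = 2π·11.9 = 74.77 rad/s, so P_max = T_max·ω = 2.314×10^5 W.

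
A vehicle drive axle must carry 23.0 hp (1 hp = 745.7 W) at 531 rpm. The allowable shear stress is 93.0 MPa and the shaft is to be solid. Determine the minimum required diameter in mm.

25.7 mm

ω = 2π·531/60 = 55.61 rad/s, so T = P/ω = 23.0×745.7 / 55.61 = 308.4 N·m.
For a solid shaft τ_max = 16T/(πd³), so d = (16T/(π τ_allow))^(1/3) = (16·308.4/(π·9.30×10^7))^(1/3) = 0.02566 m.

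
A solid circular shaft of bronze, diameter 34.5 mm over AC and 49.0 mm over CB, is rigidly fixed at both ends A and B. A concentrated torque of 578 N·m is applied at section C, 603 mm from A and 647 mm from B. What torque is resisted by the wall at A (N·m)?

121 N·m

Compatibility: T_A·a/J_AC = T_B·b/J_CB with T_A + T_B = T₀.
J_AC = 1.39×10^-7 m⁴, J_CB = 5.66×10^-7 m⁴, so T_A = T₀·(J_AC/a)/((J_AC/a)+(J_CB/b)) = 120.6 N·m, T_B = 457.4 N·m.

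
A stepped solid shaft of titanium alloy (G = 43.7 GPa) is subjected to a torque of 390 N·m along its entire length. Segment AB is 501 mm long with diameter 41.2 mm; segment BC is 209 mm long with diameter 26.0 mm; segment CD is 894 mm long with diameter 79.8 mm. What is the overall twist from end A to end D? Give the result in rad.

J_AB = π(0.0412)⁴/32 = 2.83×10^-7 m⁴; J_BC = π(0.0260)⁴/32 = 4.49×10^-8 m⁴; J_CD = π(0.0798)⁴/32 = 3.98×10^-6 m⁴.
θ = (T/G)·Σ L_i/J_i = (390.0/43.7×10⁹)·(0.501/2.83×10^-7 + 0.209/4.49×10^-8 + 0.894/3.98×10^-6) = 0.05939 rad.

0.0594 rad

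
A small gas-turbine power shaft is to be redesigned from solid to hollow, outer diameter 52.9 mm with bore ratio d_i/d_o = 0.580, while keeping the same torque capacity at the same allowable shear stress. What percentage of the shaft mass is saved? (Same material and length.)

Equal τ_max and T ⇒ the solid shaft needs d_s³ = d_o³(1−k⁴), so d_s = 52.9·(1−0.580⁴)^(1/3) = 50.82 mm.
Area ratio A_h/A_s = d_o²(1−k²)/d_s² = (1−k²)/(1−k⁴)^(2/3) = 0.7189.
Mass saving = 1 − 0.7189 = 28.1 %.

28.1 %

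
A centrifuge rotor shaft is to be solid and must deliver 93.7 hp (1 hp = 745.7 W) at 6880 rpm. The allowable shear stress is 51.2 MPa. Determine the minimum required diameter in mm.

21.3 mm

ω = 2π·6880/60 = 720.5 rad/s, so T = P/ω = 93.7×745.7 / 720.5 = 96.98 N·m.
For a solid shaft τ_max = 16T/(πd³), so d = (16T/(π τ_allow))^(1/3) = (16·96.98/(π·5.12×10^7))^(1/3) = 0.02129 m.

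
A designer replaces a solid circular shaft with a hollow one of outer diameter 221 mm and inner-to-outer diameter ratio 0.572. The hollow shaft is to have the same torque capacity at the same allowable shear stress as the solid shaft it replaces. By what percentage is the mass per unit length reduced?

Equal τ_max and T ⇒ the solid shaft needs d_s³ = d_o³(1−k⁴), so d_s = 221·(1−0.572⁴)^(1/3) = 212.8 mm.
Area ratio A_h/A_s = d_o²(1−k²)/d_s² = (1−k²)/(1−k⁴)^(2/3) = 0.7256.
Mass saving = 1 − 0.7256 = 27.4 %.

27.4 %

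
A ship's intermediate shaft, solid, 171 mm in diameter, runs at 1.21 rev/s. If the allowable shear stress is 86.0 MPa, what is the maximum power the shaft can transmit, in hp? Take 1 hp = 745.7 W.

861 hp

J = πd⁴/32 = π(0.171)⁴/32 = 8.394×10^-5 m⁴.
T_max = τ_allow·J/r = 8.60×10^7 × 8.394×10^-5 / 0.0855 = 84430 N·m.
ω = 2π·1.21 = 7.603 rad/s, so P_max = T_max·ω = 6.419×10^5 W.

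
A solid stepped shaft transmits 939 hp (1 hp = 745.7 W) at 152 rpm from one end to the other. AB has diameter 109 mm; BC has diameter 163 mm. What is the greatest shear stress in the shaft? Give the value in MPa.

ω = 2π·152/60 = 15.92 rad/s, so T = P/ω = 939×745.7 / 15.92 = 43990 N·m.
Under the same torque, τ_max = 16T/(πd³) is largest where d is smallest — segment AB (d = 109 mm).
τ_max = 16·43990/(π·(0.109)³) = 1.730×10^8 Pa.

173 MPa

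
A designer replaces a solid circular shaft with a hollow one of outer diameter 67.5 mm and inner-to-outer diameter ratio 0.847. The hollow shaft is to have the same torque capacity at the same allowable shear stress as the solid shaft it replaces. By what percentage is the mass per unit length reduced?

54.2 %

Equal τ_max and T ⇒ the solid shaft needs d_s³ = d_o³(1−k⁴), so d_s = 67.5·(1−0.847⁴)^(1/3) = 53.05 mm.
Area ratio A_h/A_s = d_o²(1−k²)/d_s² = (1−k²)/(1−k⁴)^(2/3) = 0.4576.
Mass saving = 1 − 0.4576 = 54.2 %.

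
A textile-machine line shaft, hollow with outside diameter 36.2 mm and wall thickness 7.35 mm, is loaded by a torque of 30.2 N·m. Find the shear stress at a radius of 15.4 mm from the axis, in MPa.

J = π(d_o⁴ − d_i⁴)/32 = π(0.0362⁴ − 0.0215⁴)/32 = 1.476×10^-7 m⁴.
Shear stress varies linearly with radius: τ = T·r/J = 30.20 × 0.0154 / 1.476×10^-7 = 3.151×10^6 Pa.

3.15 MPa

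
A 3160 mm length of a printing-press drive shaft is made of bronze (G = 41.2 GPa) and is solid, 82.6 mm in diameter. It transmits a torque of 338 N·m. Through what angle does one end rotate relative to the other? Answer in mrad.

5.67 mrad

J = πd⁴/32 = π(0.0826)⁴/32 = 4.570×10^-6 m⁴.
θ = T·L/(G·J) = 338.0 × 3.16 / (41.2×10⁹ × 4.570×10^-6) = 5.673×10^-3 rad.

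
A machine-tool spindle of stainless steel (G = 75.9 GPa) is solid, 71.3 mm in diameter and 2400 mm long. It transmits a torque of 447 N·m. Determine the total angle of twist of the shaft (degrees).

J = πd⁴/32 = π(0.0713)⁴/32 = 2.537×10^-6 m⁴.
θ = T·L/(G·J) = 447.0 × 2.40 / (75.9×10⁹ × 2.537×10^-6) = 5.571×10^-3 rad.

0.319°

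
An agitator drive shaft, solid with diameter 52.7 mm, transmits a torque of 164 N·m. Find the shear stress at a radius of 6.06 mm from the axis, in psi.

J = πd⁴/32 = π(0.0527)⁴/32 = 7.573×10^-7 m⁴.
Shear stress varies linearly with radius: τ = T·r/J = 164.0 × 0.00606 / 7.573×10^-7 = 1.312×10^6 Pa.

190 psi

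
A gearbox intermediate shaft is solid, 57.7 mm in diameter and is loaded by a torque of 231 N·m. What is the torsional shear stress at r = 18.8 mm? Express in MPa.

J = πd⁴/32 = π(0.0577)⁴/32 = 1.088×10^-6 m⁴.
Shear stress varies linearly with radius: τ = T·r/J = 231.0 × 0.0188 / 1.088×10^-6 = 3.991×10^6 Pa.

3.99 MPa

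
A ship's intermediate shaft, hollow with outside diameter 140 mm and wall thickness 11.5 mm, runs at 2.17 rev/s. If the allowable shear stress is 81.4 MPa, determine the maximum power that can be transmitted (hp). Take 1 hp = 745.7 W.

J = π(d_o⁴ − d_i⁴)/32 = π(0.140⁴ − 0.117⁴)/32 = 1.932×10^-5 m⁴.
T_max = τ_allow·J/r = 8.14×10^7 × 1.932×10^-5 / 0.0700 = 22460 N·m.
ω = 2π·2.17 = 13.63 rad/s, so P_max = T_max·ω = 3.063×10^5 W.

411 hp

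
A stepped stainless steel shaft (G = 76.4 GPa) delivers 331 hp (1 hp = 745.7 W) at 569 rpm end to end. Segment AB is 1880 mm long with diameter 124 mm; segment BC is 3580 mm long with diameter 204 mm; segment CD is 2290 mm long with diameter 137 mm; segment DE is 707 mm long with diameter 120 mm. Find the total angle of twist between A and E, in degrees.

ω = 2π·569/60 = 59.59 rad/s, so T = P/ω = 331×745.7 / 59.59 = 4142 N·m.
J_AB = π(0.124)⁴/32 = 2.32×10^-5 m⁴; J_BC = π(0.204)⁴/32 = 1.70×10^-4 m⁴; J_CD = π(0.137)⁴/32 = 3.46×10^-5 m⁴; J_DE = π(0.120)⁴/32 = 2.04×10^-5 m⁴.
θ = (T/G)·Σ L_i/J_i = (4142/76.4×10⁹)·(1.88/2.32×10^-5 + 3.58/1.70×10^-4 + 2.29/3.46×10^-5 + 0.707/2.04×10^-5) = 0.01101 rad.

0.631°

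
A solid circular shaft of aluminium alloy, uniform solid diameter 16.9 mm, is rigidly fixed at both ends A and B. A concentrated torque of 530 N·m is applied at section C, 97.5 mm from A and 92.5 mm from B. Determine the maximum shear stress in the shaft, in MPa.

With uniform GJ and both ends fixed, compatibility θ_AC = θ_CB gives T_A·a = T_B·b, together with T_A + T_B = T₀.
T_A = T₀·b/(a+b) = 530.0·92.5/190.0 = 258.0 N·m; T_B = 272.0 N·m.
τ in each portion: τ_AC = 2.72×10^8 Pa, τ_CB = 2.87×10^8 Pa; maximum is in CB.
τ_max = T_CB·r/J = 272.0·0.00845/8.01×10^-9 = 2.870×10^8 Pa.

287 MPa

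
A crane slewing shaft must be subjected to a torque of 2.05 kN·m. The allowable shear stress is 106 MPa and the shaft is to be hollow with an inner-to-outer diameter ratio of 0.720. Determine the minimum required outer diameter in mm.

For a hollow shaft with d_i/d_o = 0.720: τ_max = 16T/(π d_o³ (1−k⁴)), so d_o = [16T/(π τ_allow (1−k⁴))]^(1/3) = [16·2050/(π·1.06×10^8·0.7313)]^(1/3) = 0.05126 m.

51.3 mm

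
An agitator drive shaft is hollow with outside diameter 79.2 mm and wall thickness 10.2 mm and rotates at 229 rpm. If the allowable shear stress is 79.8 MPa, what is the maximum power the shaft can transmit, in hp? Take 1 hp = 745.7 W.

174 hp

J = π(d_o⁴ − d_i⁴)/32 = π(0.0792⁴ − 0.0588⁴)/32 = 2.689×10^-6 m⁴.
T_max = τ_allow·J/r = 7.98×10^7 × 2.689×10^-6 / 0.0396 = 5419 N·m.
ω = 2π·229/60 = 23.98 rad/s, so P_max = T_max·ω = 1.300×10^5 W.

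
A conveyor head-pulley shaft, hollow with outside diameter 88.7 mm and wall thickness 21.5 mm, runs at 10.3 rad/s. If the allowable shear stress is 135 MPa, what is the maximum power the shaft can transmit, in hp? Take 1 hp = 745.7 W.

J = π(d_o⁴ − d_i⁴)/32 = π(0.0887⁴ − 0.0457⁴)/32 = 5.649×10^-6 m⁴.
T_max = τ_allow·J/r = 1.35×10^8 × 5.649×10^-6 / 0.0444 = 17190 N·m.
ω = 10.3 rad/s, so P_max = T_max·ω = 1.771×10^5 W.

238 hp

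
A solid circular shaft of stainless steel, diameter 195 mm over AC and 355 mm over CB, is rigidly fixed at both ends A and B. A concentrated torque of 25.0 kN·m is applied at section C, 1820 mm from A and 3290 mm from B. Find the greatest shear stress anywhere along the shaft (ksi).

0.354 ksi

Compatibility: T_A·a/J_AC = T_B·b/J_CB with T_A + T_B = T₀.
J_AC = 1.42×10^-4 m⁴, J_CB = 1.56×10^-3 m⁴, so T_A = T₀·(J_AC/a)/((J_AC/a)+(J_CB/b)) = 3533 N·m, T_B = 21470 N·m.
τ in each portion: τ_AC = 2.43×10^6 Pa, τ_CB = 2.44×10^6 Pa; maximum is in CB.
τ_max = T_CB·r/J = 21470·0.177/1.56×10^-3 = 2.444×10^6 Pa.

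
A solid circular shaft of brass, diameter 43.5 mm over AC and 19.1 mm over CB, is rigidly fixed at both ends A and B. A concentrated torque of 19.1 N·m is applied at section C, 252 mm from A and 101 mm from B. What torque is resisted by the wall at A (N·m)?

Compatibility: T_A·a/J_AC = T_B·b/J_CB with T_A + T_B = T₀.
J_AC = 3.52×10^-7 m⁴, J_CB = 1.31×10^-8 m⁴, so T_A = T₀·(J_AC/a)/((J_AC/a)+(J_CB/b)) = 17.48 N·m, T_B = 1.621 N·m.

17.5 N·m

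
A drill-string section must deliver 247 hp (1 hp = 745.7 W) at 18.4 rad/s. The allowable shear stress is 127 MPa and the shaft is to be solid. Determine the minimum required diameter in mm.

ω = 18.4 rad/s, so T = P/ω = 247×745.7 / 18.40 = 10010 N·m.
For a solid shaft τ_max = 16T/(πd³), so d = (16T/(π τ_allow))^(1/3) = (16·10010/(π·1.27×10^8))^(1/3) = 0.07377 m.

73.8 mm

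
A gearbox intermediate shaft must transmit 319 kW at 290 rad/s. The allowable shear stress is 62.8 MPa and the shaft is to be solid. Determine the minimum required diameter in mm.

44.7 mm

ω = 290 rad/s, so T = P/ω = 319×10³ / 290.0 = 1100 N·m.
For a solid shaft τ_max = 16T/(πd³), so d = (16T/(π τ_allow))^(1/3) = (16·1100/(π·6.28×10^7))^(1/3) = 0.04468 m.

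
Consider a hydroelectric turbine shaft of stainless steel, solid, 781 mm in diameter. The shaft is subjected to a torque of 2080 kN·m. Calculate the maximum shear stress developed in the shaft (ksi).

3.23 ksi

J = πd⁴/32 = π(0.781)⁴/32 = 0.03653 m⁴.
τ_max = T·r/J = 2.080e6 × 0.391 / 0.03653 = 2.224×10^7 Pa.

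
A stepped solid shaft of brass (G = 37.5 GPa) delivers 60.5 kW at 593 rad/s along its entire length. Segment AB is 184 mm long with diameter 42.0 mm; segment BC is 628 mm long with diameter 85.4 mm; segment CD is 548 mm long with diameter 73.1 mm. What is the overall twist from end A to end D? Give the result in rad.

ω = 593 rad/s, so T = P/ω = 60.5×10³ / 593.0 = 102.0 N·m.
J_AB = π(0.0420)⁴/32 = 3.05×10^-7 m⁴; J_BC = π(0.0854)⁴/32 = 5.22×10^-6 m⁴; J_CD = π(0.0731)⁴/32 = 2.80×10^-6 m⁴.
θ = (T/G)·Σ L_i/J_i = (102.0/37.5×10⁹)·(0.184/3.05×10^-7 + 0.628/5.22×10^-6 + 0.548/2.80×10^-6) = 2.498×10^-3 rad.

0.00250 rad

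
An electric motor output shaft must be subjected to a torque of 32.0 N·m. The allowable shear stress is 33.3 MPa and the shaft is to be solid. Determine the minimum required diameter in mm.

For a solid shaft τ_max = 16T/(πd³), so d = (16T/(π τ_allow))^(1/3) = (16·32.00/(π·3.33×10^7))^(1/3) = 0.01698 m.

17.0 mm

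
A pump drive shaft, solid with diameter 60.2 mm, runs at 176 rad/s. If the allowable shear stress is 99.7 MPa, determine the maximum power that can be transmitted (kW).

J = πd⁴/32 = π(0.0602)⁴/32 = 1.289×10^-6 m⁴.
T_max = τ_allow·J/r = 9.97×10^7 × 1.289×10^-6 / 0.0301 = 4271 N·m.
ω = 176 rad/s, so P_max = T_max·ω = 7.517×10^5 W.

752 kW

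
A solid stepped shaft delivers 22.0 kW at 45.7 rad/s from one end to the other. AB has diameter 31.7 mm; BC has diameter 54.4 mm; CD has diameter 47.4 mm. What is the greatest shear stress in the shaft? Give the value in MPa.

77.0 MPa

ω = 45.7 rad/s, so T = P/ω = 22.0×10³ / 45.70 = 481.4 N·m.
Under the same torque, τ_max = 16T/(πd³) is largest where d is smallest — segment AB (d = 31.7 mm).
τ_max = 16·481.4/(π·(0.0317)³) = 7.697×10^7 Pa.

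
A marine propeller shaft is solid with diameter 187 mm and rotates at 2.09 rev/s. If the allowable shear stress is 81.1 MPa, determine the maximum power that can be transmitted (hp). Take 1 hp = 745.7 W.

1830 hp

J = πd⁴/32 = π(0.187)⁴/32 = 1.201×10^-4 m⁴.
T_max = τ_allow·J/r = 8.11×10^7 × 1.201×10^-4 / 0.0935 = 104100 N·m.
ω = 2π·2.09 = 13.13 rad/s, so P_max = T_max·ω = 1.367×10^6 W.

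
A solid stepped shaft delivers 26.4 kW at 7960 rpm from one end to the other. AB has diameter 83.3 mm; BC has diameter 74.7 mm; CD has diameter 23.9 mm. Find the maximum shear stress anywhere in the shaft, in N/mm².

11.8 N/mm²

ω = 2π·7960/60 = 833.6 rad/s, so T = P/ω = 26.4×10³ / 833.6 = 31.67 N·m.
Under the same torque, τ_max = 16T/(πd³) is largest where d is smallest — segment CD (d = 23.9 mm).
τ_max = 16·31.67/(π·(0.0239)³) = 1.182×10^7 Pa.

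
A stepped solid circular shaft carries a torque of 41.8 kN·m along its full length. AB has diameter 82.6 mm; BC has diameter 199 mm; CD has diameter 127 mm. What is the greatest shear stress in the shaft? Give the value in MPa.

378 MPa

Under the same torque, τ_max = 16T/(πd³) is largest where d is smallest — segment AB (d = 82.6 mm).
τ_max = 16·41800/(π·(0.0826)³) = 3.778×10^8 Pa.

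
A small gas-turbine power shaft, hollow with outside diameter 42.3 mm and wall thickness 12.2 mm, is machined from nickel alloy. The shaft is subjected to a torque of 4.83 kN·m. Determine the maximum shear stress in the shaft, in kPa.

336000 kPa

J = π(d_o⁴ − d_i⁴)/32 = π(0.0423⁴ − 0.0179⁴)/32 = 3.042×10^-7 m⁴.
τ_max = T·r/J = 4830 × 0.0211 / 3.042×10^-7 = 3.358×10^8 Pa.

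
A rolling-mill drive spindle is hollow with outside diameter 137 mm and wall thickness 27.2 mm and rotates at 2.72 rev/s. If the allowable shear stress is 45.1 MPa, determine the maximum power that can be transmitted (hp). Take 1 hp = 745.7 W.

453 hp

J = π(d_o⁴ − d_i⁴)/32 = π(0.137⁴ − 0.0826⁴)/32 = 3.001×10^-5 m⁴.
T_max = τ_allow·J/r = 4.51×10^7 × 3.001×10^-5 / 0.0685 = 19760 N·m.
ω = 2π·2.72 = 17.09 rad/s, so P_max = T_max·ω = 3.377×10^5 W.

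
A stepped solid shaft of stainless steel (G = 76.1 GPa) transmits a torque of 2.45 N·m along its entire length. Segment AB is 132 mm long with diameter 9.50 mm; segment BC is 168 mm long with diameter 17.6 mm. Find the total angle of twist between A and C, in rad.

J_AB = π(0.00950)⁴/32 = 8.00×10^-10 m⁴; J_BC = π(0.0176)⁴/32 = 9.42×10^-9 m⁴.
θ = (T/G)·Σ L_i/J_i = (2.450/76.1×10⁹)·(0.132/8.00×10^-10 + 0.168/9.42×10^-9) = 5.889×10^-3 rad.

0.00589 rad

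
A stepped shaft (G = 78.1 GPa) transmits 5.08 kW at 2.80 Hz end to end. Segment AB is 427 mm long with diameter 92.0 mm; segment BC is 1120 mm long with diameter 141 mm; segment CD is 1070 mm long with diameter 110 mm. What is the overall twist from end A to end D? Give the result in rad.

ω = 2π·2.80 = 17.59 rad/s, so T = P/ω = 5.08×10³ / 17.59 = 288.8 N·m.
J_AB = π(0.0920)⁴/32 = 7.03×10^-6 m⁴; J_BC = π(0.141)⁴/32 = 3.88×10^-5 m⁴; J_CD = π(0.110)⁴/32 = 1.44×10^-5 m⁴.
θ = (T/G)·Σ L_i/J_i = (288.8/78.1×10⁹)·(0.427/7.03×10^-6 + 1.12/3.88×10^-5 + 1.07/1.44×10^-5) = 6.064×10^-4 rad.

6.06e-4 rad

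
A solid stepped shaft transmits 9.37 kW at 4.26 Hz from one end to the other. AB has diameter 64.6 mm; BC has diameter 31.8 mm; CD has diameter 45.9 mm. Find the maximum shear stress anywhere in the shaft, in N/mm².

ω = 2π·4.26 = 26.77 rad/s, so T = P/ω = 9.37×10³ / 26.77 = 350.1 N·m.
Under the same torque, τ_max = 16T/(πd³) is largest where d is smallest — segment BC (d = 31.8 mm).
τ_max = 16·350.1/(π·(0.0318)³) = 5.544×10^7 Pa.

55.4 N/mm²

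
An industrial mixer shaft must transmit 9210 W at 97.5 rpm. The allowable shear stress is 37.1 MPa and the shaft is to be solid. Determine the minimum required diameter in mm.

ω = 2π·97.5/60 = 10.21 rad/s, so T = P/ω = 9210 / 10.21 = 902.0 N·m.
For a solid shaft τ_max = 16T/(πd³), so d = (16T/(π τ_allow))^(1/3) = (16·902.0/(π·3.71×10^7))^(1/3) = 0.04984 m.

49.8 mm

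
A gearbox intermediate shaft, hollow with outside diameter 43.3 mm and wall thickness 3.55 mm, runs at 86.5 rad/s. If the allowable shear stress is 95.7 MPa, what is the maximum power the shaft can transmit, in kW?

J = π(d_o⁴ − d_i⁴)/32 = π(0.0433⁴ − 0.0362⁴)/32 = 1.765×10^-7 m⁴.
T_max = τ_allow·J/r = 9.57×10^7 × 1.765×10^-7 / 0.0216 = 780.3 N·m.
ω = 86.5 rad/s, so P_max = T_max·ω = 6.749×10^4 W.

67.5 kW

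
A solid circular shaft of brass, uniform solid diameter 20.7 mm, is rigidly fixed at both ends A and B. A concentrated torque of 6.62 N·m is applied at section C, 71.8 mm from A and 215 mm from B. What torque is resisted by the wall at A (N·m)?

With uniform GJ and both ends fixed, compatibility θ_AC = θ_CB gives T_A·a = T_B·b, together with T_A + T_B = T₀.
T_A = T₀·b/(a+b) = 6.620·215/286.8 = 4.963 N·m; T_B = 1.657 N·m.

4.96 N·m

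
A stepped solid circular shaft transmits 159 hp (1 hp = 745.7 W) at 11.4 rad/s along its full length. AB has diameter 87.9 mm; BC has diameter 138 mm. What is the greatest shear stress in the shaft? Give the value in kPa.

78000 kPa

ω = 11.4 rad/s, so T = P/ω = 159×745.7 / 11.40 = 10400 N·m.
Under the same torque, τ_max = 16T/(πd³) is largest where d is smallest — segment AB (d = 87.9 mm).
τ_max = 16·10400/(π·(0.0879)³) = 7.799×10^7 Pa.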